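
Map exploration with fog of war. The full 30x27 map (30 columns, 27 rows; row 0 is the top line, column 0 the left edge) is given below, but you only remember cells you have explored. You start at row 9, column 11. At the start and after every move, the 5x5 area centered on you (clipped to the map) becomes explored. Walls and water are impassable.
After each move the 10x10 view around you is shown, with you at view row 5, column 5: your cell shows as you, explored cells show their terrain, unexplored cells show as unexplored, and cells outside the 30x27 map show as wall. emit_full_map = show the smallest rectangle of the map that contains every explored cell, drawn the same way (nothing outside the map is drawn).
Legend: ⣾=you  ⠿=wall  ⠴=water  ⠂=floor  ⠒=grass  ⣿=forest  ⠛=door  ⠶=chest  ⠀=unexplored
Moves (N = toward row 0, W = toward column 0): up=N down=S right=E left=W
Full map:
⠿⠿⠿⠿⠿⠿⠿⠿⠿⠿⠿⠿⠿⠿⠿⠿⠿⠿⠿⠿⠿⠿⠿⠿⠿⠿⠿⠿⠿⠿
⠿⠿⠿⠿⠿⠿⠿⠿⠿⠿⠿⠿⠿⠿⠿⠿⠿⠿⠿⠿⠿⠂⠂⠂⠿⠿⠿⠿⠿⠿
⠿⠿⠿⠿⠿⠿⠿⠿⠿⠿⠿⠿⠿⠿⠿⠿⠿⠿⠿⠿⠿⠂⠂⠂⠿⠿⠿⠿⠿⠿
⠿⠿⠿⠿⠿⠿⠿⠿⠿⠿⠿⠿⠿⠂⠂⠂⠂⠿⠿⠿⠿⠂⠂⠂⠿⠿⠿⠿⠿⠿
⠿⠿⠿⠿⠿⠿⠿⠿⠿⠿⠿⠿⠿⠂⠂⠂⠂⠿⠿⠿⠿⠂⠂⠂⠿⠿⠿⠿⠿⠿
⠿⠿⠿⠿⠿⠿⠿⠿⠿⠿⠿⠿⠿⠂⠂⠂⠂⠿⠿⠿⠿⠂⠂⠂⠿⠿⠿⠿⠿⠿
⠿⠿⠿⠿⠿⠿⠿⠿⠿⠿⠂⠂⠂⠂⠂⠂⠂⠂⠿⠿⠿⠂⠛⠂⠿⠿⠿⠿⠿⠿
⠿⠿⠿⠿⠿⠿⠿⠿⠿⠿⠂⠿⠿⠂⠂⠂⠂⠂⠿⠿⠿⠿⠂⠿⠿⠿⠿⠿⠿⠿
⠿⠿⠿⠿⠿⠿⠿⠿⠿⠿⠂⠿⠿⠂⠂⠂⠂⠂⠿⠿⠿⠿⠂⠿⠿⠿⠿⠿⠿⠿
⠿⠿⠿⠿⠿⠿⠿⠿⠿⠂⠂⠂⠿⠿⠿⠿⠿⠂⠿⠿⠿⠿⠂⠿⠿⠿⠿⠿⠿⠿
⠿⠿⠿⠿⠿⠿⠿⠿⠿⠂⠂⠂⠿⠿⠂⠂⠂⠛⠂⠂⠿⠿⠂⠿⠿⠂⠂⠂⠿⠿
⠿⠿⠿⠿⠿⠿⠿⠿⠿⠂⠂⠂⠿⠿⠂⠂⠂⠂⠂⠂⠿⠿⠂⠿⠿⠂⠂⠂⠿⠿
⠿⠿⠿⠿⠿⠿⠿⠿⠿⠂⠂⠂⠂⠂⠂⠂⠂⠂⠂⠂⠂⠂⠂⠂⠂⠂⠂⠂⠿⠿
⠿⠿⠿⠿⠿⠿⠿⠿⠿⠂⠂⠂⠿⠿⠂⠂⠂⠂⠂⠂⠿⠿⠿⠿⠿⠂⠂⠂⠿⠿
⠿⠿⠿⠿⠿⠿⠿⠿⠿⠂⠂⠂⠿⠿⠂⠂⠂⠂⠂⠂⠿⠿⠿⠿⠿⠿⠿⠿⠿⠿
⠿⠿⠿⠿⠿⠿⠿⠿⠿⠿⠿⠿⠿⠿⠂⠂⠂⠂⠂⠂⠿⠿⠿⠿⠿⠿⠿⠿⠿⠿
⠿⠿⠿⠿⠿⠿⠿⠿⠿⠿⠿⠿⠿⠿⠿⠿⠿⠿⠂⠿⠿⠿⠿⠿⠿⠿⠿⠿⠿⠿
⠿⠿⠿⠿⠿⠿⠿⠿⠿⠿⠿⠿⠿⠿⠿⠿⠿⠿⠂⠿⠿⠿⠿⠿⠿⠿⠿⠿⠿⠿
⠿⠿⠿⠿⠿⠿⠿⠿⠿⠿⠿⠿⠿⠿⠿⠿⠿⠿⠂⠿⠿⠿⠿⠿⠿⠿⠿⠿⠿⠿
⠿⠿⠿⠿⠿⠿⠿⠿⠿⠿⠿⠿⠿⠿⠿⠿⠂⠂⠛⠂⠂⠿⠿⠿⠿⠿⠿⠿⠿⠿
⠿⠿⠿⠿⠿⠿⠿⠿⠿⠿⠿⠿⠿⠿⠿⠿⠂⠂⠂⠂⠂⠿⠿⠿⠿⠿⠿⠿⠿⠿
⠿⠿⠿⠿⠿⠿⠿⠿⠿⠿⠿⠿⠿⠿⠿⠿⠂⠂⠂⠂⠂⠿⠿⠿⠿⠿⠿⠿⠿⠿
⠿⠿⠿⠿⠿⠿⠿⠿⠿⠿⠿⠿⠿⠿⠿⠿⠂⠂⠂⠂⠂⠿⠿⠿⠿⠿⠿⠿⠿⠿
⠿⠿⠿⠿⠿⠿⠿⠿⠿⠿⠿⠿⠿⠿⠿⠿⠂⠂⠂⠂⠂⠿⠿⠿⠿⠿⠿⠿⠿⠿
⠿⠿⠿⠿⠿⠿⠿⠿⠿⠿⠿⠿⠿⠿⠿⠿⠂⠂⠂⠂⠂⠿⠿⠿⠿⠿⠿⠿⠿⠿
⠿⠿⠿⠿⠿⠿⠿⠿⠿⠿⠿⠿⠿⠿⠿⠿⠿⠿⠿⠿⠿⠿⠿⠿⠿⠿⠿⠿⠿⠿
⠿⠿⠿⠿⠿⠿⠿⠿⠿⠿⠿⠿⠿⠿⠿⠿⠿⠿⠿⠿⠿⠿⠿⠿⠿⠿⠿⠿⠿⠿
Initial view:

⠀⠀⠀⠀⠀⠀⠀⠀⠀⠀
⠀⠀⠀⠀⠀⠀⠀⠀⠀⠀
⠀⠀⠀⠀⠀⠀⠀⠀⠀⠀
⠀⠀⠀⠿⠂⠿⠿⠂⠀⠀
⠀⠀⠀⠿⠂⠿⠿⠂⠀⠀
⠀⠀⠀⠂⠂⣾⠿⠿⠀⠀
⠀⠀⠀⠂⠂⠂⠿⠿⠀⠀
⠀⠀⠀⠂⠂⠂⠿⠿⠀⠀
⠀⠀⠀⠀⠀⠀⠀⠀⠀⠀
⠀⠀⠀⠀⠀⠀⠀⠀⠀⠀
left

⠀⠀⠀⠀⠀⠀⠀⠀⠀⠀
⠀⠀⠀⠀⠀⠀⠀⠀⠀⠀
⠀⠀⠀⠀⠀⠀⠀⠀⠀⠀
⠀⠀⠀⠿⠿⠂⠿⠿⠂⠀
⠀⠀⠀⠿⠿⠂⠿⠿⠂⠀
⠀⠀⠀⠿⠂⣾⠂⠿⠿⠀
⠀⠀⠀⠿⠂⠂⠂⠿⠿⠀
⠀⠀⠀⠿⠂⠂⠂⠿⠿⠀
⠀⠀⠀⠀⠀⠀⠀⠀⠀⠀
⠀⠀⠀⠀⠀⠀⠀⠀⠀⠀

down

⠀⠀⠀⠀⠀⠀⠀⠀⠀⠀
⠀⠀⠀⠀⠀⠀⠀⠀⠀⠀
⠀⠀⠀⠿⠿⠂⠿⠿⠂⠀
⠀⠀⠀⠿⠿⠂⠿⠿⠂⠀
⠀⠀⠀⠿⠂⠂⠂⠿⠿⠀
⠀⠀⠀⠿⠂⣾⠂⠿⠿⠀
⠀⠀⠀⠿⠂⠂⠂⠿⠿⠀
⠀⠀⠀⠿⠂⠂⠂⠂⠀⠀
⠀⠀⠀⠀⠀⠀⠀⠀⠀⠀
⠀⠀⠀⠀⠀⠀⠀⠀⠀⠀

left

⠀⠀⠀⠀⠀⠀⠀⠀⠀⠀
⠀⠀⠀⠀⠀⠀⠀⠀⠀⠀
⠀⠀⠀⠀⠿⠿⠂⠿⠿⠂
⠀⠀⠀⠿⠿⠿⠂⠿⠿⠂
⠀⠀⠀⠿⠿⠂⠂⠂⠿⠿
⠀⠀⠀⠿⠿⣾⠂⠂⠿⠿
⠀⠀⠀⠿⠿⠂⠂⠂⠿⠿
⠀⠀⠀⠿⠿⠂⠂⠂⠂⠀
⠀⠀⠀⠀⠀⠀⠀⠀⠀⠀
⠀⠀⠀⠀⠀⠀⠀⠀⠀⠀

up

⠀⠀⠀⠀⠀⠀⠀⠀⠀⠀
⠀⠀⠀⠀⠀⠀⠀⠀⠀⠀
⠀⠀⠀⠀⠀⠀⠀⠀⠀⠀
⠀⠀⠀⠿⠿⠿⠂⠿⠿⠂
⠀⠀⠀⠿⠿⠿⠂⠿⠿⠂
⠀⠀⠀⠿⠿⣾⠂⠂⠿⠿
⠀⠀⠀⠿⠿⠂⠂⠂⠿⠿
⠀⠀⠀⠿⠿⠂⠂⠂⠿⠿
⠀⠀⠀⠿⠿⠂⠂⠂⠂⠀
⠀⠀⠀⠀⠀⠀⠀⠀⠀⠀

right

⠀⠀⠀⠀⠀⠀⠀⠀⠀⠀
⠀⠀⠀⠀⠀⠀⠀⠀⠀⠀
⠀⠀⠀⠀⠀⠀⠀⠀⠀⠀
⠀⠀⠿⠿⠿⠂⠿⠿⠂⠀
⠀⠀⠿⠿⠿⠂⠿⠿⠂⠀
⠀⠀⠿⠿⠂⣾⠂⠿⠿⠀
⠀⠀⠿⠿⠂⠂⠂⠿⠿⠀
⠀⠀⠿⠿⠂⠂⠂⠿⠿⠀
⠀⠀⠿⠿⠂⠂⠂⠂⠀⠀
⠀⠀⠀⠀⠀⠀⠀⠀⠀⠀

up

⠀⠀⠀⠀⠀⠀⠀⠀⠀⠀
⠀⠀⠀⠀⠀⠀⠀⠀⠀⠀
⠀⠀⠀⠀⠀⠀⠀⠀⠀⠀
⠀⠀⠀⠿⠿⠂⠂⠂⠀⠀
⠀⠀⠿⠿⠿⠂⠿⠿⠂⠀
⠀⠀⠿⠿⠿⣾⠿⠿⠂⠀
⠀⠀⠿⠿⠂⠂⠂⠿⠿⠀
⠀⠀⠿⠿⠂⠂⠂⠿⠿⠀
⠀⠀⠿⠿⠂⠂⠂⠿⠿⠀
⠀⠀⠿⠿⠂⠂⠂⠂⠀⠀

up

⠀⠀⠀⠀⠀⠀⠀⠀⠀⠀
⠀⠀⠀⠀⠀⠀⠀⠀⠀⠀
⠀⠀⠀⠀⠀⠀⠀⠀⠀⠀
⠀⠀⠀⠿⠿⠿⠿⠿⠀⠀
⠀⠀⠀⠿⠿⠂⠂⠂⠀⠀
⠀⠀⠿⠿⠿⣾⠿⠿⠂⠀
⠀⠀⠿⠿⠿⠂⠿⠿⠂⠀
⠀⠀⠿⠿⠂⠂⠂⠿⠿⠀
⠀⠀⠿⠿⠂⠂⠂⠿⠿⠀
⠀⠀⠿⠿⠂⠂⠂⠿⠿⠀

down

⠀⠀⠀⠀⠀⠀⠀⠀⠀⠀
⠀⠀⠀⠀⠀⠀⠀⠀⠀⠀
⠀⠀⠀⠿⠿⠿⠿⠿⠀⠀
⠀⠀⠀⠿⠿⠂⠂⠂⠀⠀
⠀⠀⠿⠿⠿⠂⠿⠿⠂⠀
⠀⠀⠿⠿⠿⣾⠿⠿⠂⠀
⠀⠀⠿⠿⠂⠂⠂⠿⠿⠀
⠀⠀⠿⠿⠂⠂⠂⠿⠿⠀
⠀⠀⠿⠿⠂⠂⠂⠿⠿⠀
⠀⠀⠿⠿⠂⠂⠂⠂⠀⠀

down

⠀⠀⠀⠀⠀⠀⠀⠀⠀⠀
⠀⠀⠀⠿⠿⠿⠿⠿⠀⠀
⠀⠀⠀⠿⠿⠂⠂⠂⠀⠀
⠀⠀⠿⠿⠿⠂⠿⠿⠂⠀
⠀⠀⠿⠿⠿⠂⠿⠿⠂⠀
⠀⠀⠿⠿⠂⣾⠂⠿⠿⠀
⠀⠀⠿⠿⠂⠂⠂⠿⠿⠀
⠀⠀⠿⠿⠂⠂⠂⠿⠿⠀
⠀⠀⠿⠿⠂⠂⠂⠂⠀⠀
⠀⠀⠀⠀⠀⠀⠀⠀⠀⠀

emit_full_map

⠀⠿⠿⠿⠿⠿⠀
⠀⠿⠿⠂⠂⠂⠀
⠿⠿⠿⠂⠿⠿⠂
⠿⠿⠿⠂⠿⠿⠂
⠿⠿⠂⣾⠂⠿⠿
⠿⠿⠂⠂⠂⠿⠿
⠿⠿⠂⠂⠂⠿⠿
⠿⠿⠂⠂⠂⠂⠀

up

⠀⠀⠀⠀⠀⠀⠀⠀⠀⠀
⠀⠀⠀⠀⠀⠀⠀⠀⠀⠀
⠀⠀⠀⠿⠿⠿⠿⠿⠀⠀
⠀⠀⠀⠿⠿⠂⠂⠂⠀⠀
⠀⠀⠿⠿⠿⠂⠿⠿⠂⠀
⠀⠀⠿⠿⠿⣾⠿⠿⠂⠀
⠀⠀⠿⠿⠂⠂⠂⠿⠿⠀
⠀⠀⠿⠿⠂⠂⠂⠿⠿⠀
⠀⠀⠿⠿⠂⠂⠂⠿⠿⠀
⠀⠀⠿⠿⠂⠂⠂⠂⠀⠀

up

⠀⠀⠀⠀⠀⠀⠀⠀⠀⠀
⠀⠀⠀⠀⠀⠀⠀⠀⠀⠀
⠀⠀⠀⠀⠀⠀⠀⠀⠀⠀
⠀⠀⠀⠿⠿⠿⠿⠿⠀⠀
⠀⠀⠀⠿⠿⠂⠂⠂⠀⠀
⠀⠀⠿⠿⠿⣾⠿⠿⠂⠀
⠀⠀⠿⠿⠿⠂⠿⠿⠂⠀
⠀⠀⠿⠿⠂⠂⠂⠿⠿⠀
⠀⠀⠿⠿⠂⠂⠂⠿⠿⠀
⠀⠀⠿⠿⠂⠂⠂⠿⠿⠀


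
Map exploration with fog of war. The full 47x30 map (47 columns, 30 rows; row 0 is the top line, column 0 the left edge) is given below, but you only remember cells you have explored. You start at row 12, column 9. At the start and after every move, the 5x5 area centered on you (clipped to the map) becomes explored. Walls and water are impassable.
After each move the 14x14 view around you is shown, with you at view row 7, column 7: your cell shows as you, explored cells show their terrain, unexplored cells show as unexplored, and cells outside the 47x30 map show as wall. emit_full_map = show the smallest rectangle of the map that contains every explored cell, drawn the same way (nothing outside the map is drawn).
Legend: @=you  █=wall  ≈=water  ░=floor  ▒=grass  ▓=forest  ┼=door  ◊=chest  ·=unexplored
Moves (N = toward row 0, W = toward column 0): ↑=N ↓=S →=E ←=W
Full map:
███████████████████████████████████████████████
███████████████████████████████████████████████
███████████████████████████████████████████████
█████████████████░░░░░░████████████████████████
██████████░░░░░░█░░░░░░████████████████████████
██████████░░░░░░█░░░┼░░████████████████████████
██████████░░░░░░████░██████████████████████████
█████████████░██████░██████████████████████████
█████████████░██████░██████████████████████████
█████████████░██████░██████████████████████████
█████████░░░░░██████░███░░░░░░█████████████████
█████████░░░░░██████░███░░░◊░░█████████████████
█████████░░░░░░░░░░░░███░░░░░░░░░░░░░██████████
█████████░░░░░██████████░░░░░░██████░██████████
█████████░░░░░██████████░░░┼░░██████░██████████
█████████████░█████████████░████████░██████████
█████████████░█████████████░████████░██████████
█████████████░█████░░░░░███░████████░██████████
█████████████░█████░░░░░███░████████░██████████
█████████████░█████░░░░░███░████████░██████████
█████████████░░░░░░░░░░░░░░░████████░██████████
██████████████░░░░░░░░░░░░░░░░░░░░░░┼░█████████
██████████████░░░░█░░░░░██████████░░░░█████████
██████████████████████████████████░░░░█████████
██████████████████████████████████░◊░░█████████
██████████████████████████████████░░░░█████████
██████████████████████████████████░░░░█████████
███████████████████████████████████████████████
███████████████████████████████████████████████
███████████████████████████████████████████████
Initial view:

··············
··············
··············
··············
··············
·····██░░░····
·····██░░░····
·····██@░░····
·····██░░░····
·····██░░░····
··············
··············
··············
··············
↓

··············
··············
··············
··············
·····██░░░····
·····██░░░····
·····██░░░····
·····██@░░····
·····██░░░····
·····█████····
··············
··············
··············
··············

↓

··············
··············
··············
·····██░░░····
·····██░░░····
·····██░░░····
·····██░░░····
·····██@░░····
·····█████····
·····█████····
··············
··············
··············
··············

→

··············
··············
··············
····██░░░·····
····██░░░·····
····██░░░░····
····██░░░░····
····██░@░░····
····██████····
····██████····
··············
··············
··············
··············

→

··············
··············
··············
···██░░░······
···██░░░······
···██░░░░░····
···██░░░░░····
···██░░@░░····
···██████░····
···██████░····
··············
··············
··············
··············

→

··············
··············
··············
··██░░░·······
··██░░░·······
··██░░░░░░····
··██░░░░░█····
··██░░░@░█····
··██████░█····
··██████░█····
··············
··············
··············
··············

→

··············
··············
··············
·██░░░········
·██░░░········
·██░░░░░░░····
·██░░░░░██····
·██░░░░@██····
·██████░██····
·██████░██····
··············
··············
··············
··············

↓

··············
··············
·██░░░········
·██░░░········
·██░░░░░░░····
·██░░░░░██····
·██░░░░░██····
·██████@██····
·██████░██····
·····██░██····
··············
··············
··············
··············

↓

··············
·██░░░········
·██░░░········
·██░░░░░░░····
·██░░░░░██····
·██░░░░░██····
·██████░██····
·██████@██····
·····██░██····
·····██░██····
··············
··············
··············
··············

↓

·██░░░········
·██░░░········
·██░░░░░░░····
·██░░░░░██····
·██░░░░░██····
·██████░██····
·██████░██····
·····██@██····
·····██░██····
·····██░██····
··············
··············
··············
··············

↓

·██░░░········
·██░░░░░░░····
·██░░░░░██····
·██░░░░░██····
·██████░██····
·██████░██····
·····██░██····
·····██@██····
·····██░██····
·····██░░░····
··············
··············
··············
··············

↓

·██░░░░░░░····
·██░░░░░██····
·██░░░░░██····
·██████░██····
·██████░██····
·····██░██····
·····██░██····
·····██@██····
·····██░░░····
·····███░░····
··············
··············
··············
··············

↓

·██░░░░░██····
·██░░░░░██····
·██████░██····
·██████░██····
·····██░██····
·····██░██····
·····██░██····
·····██@░░····
·····███░░····
·····███░░····
··············
··············
··············
··············

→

██░░░░░██·····
██░░░░░██·····
██████░██·····
██████░██·····
····██░██·····
····██░███····
····██░███····
····██░@░░····
····███░░░····
····███░░░····
··············
··············
··············
··············

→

█░░░░░██······
█░░░░░██······
█████░██······
█████░██······
···██░██······
···██░████····
···██░████····
···██░░@░░····
···███░░░░····
···███░░░░····
··············
··············
··············
··············

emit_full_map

██░░░······
██░░░······
██░░░░░░░··
██░░░░░██··
██░░░░░██··
██████░██··
██████░██··
····██░██··
····██░████
····██░████
····██░░@░░
····███░░░░
····███░░░░

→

░░░░░██·······
░░░░░██·······
████░██·······
████░██·······
··██░██·······
··██░█████····
··██░█████····
··██░░░@░░····
··███░░░░░····
··███░░░░█····
··············
··············
··············
··············

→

░░░░██········
░░░░██········
███░██········
███░██········
·██░██········
·██░█████░····
·██░█████░····
·██░░░░@░░····
·███░░░░░░····
·███░░░░█░····
··············
··············
··············
··············

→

░░░██·········
░░░██·········
██░██·········
██░██·········
██░██·········
██░█████░░····
██░█████░░····
██░░░░░@░░····
███░░░░░░░····
███░░░░█░░····
··············
··············
··············
··············

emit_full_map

██░░░·········
██░░░·········
██░░░░░░░·····
██░░░░░██·····
██░░░░░██·····
██████░██·····
██████░██·····
····██░██·····
····██░█████░░
····██░█████░░
····██░░░░░@░░
····███░░░░░░░
····███░░░░█░░


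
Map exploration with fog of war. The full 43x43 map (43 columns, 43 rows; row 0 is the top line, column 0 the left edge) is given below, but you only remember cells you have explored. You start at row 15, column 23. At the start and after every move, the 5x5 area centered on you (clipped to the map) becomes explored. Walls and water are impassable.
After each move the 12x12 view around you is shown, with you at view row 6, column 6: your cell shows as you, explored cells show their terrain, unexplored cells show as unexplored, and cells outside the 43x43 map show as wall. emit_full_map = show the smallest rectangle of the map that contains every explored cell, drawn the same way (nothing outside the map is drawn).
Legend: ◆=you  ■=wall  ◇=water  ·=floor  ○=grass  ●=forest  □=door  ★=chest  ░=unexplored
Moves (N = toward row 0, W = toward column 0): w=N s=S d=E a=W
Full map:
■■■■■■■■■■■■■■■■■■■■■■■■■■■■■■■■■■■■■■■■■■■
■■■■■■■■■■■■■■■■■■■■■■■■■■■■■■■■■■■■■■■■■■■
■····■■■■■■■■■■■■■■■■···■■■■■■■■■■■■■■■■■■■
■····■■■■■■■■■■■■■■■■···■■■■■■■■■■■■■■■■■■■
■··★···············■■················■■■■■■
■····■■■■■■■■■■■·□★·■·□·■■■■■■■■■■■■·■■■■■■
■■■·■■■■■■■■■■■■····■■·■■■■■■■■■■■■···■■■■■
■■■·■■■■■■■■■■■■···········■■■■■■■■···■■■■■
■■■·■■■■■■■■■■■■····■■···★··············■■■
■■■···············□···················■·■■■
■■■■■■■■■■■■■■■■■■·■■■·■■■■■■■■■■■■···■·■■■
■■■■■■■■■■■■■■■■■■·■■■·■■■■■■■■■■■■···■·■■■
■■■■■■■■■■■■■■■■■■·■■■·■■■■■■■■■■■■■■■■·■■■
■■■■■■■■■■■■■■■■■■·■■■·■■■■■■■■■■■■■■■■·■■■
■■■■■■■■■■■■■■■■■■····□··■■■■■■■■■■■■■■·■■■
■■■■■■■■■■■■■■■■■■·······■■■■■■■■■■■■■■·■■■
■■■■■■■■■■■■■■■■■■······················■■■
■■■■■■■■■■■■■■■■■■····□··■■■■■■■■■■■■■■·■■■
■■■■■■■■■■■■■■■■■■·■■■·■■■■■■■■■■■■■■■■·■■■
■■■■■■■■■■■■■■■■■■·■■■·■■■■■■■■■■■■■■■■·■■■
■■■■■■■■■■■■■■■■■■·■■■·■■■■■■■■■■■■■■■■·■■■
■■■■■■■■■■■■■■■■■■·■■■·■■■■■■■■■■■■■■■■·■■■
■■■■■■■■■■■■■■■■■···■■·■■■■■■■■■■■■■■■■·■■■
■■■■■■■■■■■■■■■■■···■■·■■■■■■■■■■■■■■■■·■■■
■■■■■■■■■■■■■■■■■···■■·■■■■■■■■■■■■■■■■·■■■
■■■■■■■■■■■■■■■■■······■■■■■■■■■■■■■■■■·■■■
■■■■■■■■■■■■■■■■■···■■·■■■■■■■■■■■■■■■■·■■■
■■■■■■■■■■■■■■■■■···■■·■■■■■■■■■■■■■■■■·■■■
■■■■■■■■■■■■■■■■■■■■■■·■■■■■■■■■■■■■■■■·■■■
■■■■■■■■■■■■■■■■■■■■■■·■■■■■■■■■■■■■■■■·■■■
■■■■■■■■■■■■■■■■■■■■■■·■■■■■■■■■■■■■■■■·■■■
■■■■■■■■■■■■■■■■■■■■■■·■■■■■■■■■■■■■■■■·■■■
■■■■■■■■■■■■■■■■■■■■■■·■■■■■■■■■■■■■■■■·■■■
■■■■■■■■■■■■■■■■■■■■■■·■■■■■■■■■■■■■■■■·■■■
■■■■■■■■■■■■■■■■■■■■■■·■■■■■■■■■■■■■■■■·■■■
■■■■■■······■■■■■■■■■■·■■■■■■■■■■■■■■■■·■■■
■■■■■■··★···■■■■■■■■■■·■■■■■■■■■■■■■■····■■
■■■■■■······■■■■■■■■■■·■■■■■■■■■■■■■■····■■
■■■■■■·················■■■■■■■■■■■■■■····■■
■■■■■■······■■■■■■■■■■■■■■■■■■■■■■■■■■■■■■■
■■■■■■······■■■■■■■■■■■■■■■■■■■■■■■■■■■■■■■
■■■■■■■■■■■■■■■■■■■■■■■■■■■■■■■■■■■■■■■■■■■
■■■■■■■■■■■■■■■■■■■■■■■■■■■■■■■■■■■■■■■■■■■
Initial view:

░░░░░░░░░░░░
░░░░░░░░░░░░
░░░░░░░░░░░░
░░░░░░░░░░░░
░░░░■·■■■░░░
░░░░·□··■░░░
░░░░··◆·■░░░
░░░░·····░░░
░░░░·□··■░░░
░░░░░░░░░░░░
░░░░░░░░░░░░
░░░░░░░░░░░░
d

░░░░░░░░░░░░
░░░░░░░░░░░░
░░░░░░░░░░░░
░░░░░░░░░░░░
░░░■·■■■■░░░
░░░·□··■■░░░
░░░···◆■■░░░
░░░······░░░
░░░·□··■■░░░
░░░░░░░░░░░░
░░░░░░░░░░░░
░░░░░░░░░░░░

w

░░░░░░░░░░░░
░░░░░░░░░░░░
░░░░░░░░░░░░
░░░░░░░░░░░░
░░░░·■■■■░░░
░░░■·■■■■░░░
░░░·□·◆■■░░░
░░░····■■░░░
░░░······░░░
░░░·□··■■░░░
░░░░░░░░░░░░
░░░░░░░░░░░░

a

░░░░░░░░░░░░
░░░░░░░░░░░░
░░░░░░░░░░░░
░░░░░░░░░░░░
░░░░■·■■■■░░
░░░░■·■■■■░░
░░░░·□◆·■■░░
░░░░····■■░░
░░░░······░░
░░░░·□··■■░░
░░░░░░░░░░░░
░░░░░░░░░░░░

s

░░░░░░░░░░░░
░░░░░░░░░░░░
░░░░░░░░░░░░
░░░░■·■■■■░░
░░░░■·■■■■░░
░░░░·□··■■░░
░░░░··◆·■■░░
░░░░······░░
░░░░·□··■■░░
░░░░░░░░░░░░
░░░░░░░░░░░░
░░░░░░░░░░░░

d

░░░░░░░░░░░░
░░░░░░░░░░░░
░░░░░░░░░░░░
░░░■·■■■■░░░
░░░■·■■■■░░░
░░░·□··■■░░░
░░░···◆■■░░░
░░░······░░░
░░░·□··■■░░░
░░░░░░░░░░░░
░░░░░░░░░░░░
░░░░░░░░░░░░

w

░░░░░░░░░░░░
░░░░░░░░░░░░
░░░░░░░░░░░░
░░░░░░░░░░░░
░░░■·■■■■░░░
░░░■·■■■■░░░
░░░·□·◆■■░░░
░░░····■■░░░
░░░······░░░
░░░·□··■■░░░
░░░░░░░░░░░░
░░░░░░░░░░░░

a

░░░░░░░░░░░░
░░░░░░░░░░░░
░░░░░░░░░░░░
░░░░░░░░░░░░
░░░░■·■■■■░░
░░░░■·■■■■░░
░░░░·□◆·■■░░
░░░░····■■░░
░░░░······░░
░░░░·□··■■░░
░░░░░░░░░░░░
░░░░░░░░░░░░

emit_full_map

■·■■■■
■·■■■■
·□◆·■■
····■■
······
·□··■■

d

░░░░░░░░░░░░
░░░░░░░░░░░░
░░░░░░░░░░░░
░░░░░░░░░░░░
░░░■·■■■■░░░
░░░■·■■■■░░░
░░░·□·◆■■░░░
░░░····■■░░░
░░░······░░░
░░░·□··■■░░░
░░░░░░░░░░░░
░░░░░░░░░░░░

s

░░░░░░░░░░░░
░░░░░░░░░░░░
░░░░░░░░░░░░
░░░■·■■■■░░░
░░░■·■■■■░░░
░░░·□··■■░░░
░░░···◆■■░░░
░░░······░░░
░░░·□··■■░░░
░░░░░░░░░░░░
░░░░░░░░░░░░
░░░░░░░░░░░░


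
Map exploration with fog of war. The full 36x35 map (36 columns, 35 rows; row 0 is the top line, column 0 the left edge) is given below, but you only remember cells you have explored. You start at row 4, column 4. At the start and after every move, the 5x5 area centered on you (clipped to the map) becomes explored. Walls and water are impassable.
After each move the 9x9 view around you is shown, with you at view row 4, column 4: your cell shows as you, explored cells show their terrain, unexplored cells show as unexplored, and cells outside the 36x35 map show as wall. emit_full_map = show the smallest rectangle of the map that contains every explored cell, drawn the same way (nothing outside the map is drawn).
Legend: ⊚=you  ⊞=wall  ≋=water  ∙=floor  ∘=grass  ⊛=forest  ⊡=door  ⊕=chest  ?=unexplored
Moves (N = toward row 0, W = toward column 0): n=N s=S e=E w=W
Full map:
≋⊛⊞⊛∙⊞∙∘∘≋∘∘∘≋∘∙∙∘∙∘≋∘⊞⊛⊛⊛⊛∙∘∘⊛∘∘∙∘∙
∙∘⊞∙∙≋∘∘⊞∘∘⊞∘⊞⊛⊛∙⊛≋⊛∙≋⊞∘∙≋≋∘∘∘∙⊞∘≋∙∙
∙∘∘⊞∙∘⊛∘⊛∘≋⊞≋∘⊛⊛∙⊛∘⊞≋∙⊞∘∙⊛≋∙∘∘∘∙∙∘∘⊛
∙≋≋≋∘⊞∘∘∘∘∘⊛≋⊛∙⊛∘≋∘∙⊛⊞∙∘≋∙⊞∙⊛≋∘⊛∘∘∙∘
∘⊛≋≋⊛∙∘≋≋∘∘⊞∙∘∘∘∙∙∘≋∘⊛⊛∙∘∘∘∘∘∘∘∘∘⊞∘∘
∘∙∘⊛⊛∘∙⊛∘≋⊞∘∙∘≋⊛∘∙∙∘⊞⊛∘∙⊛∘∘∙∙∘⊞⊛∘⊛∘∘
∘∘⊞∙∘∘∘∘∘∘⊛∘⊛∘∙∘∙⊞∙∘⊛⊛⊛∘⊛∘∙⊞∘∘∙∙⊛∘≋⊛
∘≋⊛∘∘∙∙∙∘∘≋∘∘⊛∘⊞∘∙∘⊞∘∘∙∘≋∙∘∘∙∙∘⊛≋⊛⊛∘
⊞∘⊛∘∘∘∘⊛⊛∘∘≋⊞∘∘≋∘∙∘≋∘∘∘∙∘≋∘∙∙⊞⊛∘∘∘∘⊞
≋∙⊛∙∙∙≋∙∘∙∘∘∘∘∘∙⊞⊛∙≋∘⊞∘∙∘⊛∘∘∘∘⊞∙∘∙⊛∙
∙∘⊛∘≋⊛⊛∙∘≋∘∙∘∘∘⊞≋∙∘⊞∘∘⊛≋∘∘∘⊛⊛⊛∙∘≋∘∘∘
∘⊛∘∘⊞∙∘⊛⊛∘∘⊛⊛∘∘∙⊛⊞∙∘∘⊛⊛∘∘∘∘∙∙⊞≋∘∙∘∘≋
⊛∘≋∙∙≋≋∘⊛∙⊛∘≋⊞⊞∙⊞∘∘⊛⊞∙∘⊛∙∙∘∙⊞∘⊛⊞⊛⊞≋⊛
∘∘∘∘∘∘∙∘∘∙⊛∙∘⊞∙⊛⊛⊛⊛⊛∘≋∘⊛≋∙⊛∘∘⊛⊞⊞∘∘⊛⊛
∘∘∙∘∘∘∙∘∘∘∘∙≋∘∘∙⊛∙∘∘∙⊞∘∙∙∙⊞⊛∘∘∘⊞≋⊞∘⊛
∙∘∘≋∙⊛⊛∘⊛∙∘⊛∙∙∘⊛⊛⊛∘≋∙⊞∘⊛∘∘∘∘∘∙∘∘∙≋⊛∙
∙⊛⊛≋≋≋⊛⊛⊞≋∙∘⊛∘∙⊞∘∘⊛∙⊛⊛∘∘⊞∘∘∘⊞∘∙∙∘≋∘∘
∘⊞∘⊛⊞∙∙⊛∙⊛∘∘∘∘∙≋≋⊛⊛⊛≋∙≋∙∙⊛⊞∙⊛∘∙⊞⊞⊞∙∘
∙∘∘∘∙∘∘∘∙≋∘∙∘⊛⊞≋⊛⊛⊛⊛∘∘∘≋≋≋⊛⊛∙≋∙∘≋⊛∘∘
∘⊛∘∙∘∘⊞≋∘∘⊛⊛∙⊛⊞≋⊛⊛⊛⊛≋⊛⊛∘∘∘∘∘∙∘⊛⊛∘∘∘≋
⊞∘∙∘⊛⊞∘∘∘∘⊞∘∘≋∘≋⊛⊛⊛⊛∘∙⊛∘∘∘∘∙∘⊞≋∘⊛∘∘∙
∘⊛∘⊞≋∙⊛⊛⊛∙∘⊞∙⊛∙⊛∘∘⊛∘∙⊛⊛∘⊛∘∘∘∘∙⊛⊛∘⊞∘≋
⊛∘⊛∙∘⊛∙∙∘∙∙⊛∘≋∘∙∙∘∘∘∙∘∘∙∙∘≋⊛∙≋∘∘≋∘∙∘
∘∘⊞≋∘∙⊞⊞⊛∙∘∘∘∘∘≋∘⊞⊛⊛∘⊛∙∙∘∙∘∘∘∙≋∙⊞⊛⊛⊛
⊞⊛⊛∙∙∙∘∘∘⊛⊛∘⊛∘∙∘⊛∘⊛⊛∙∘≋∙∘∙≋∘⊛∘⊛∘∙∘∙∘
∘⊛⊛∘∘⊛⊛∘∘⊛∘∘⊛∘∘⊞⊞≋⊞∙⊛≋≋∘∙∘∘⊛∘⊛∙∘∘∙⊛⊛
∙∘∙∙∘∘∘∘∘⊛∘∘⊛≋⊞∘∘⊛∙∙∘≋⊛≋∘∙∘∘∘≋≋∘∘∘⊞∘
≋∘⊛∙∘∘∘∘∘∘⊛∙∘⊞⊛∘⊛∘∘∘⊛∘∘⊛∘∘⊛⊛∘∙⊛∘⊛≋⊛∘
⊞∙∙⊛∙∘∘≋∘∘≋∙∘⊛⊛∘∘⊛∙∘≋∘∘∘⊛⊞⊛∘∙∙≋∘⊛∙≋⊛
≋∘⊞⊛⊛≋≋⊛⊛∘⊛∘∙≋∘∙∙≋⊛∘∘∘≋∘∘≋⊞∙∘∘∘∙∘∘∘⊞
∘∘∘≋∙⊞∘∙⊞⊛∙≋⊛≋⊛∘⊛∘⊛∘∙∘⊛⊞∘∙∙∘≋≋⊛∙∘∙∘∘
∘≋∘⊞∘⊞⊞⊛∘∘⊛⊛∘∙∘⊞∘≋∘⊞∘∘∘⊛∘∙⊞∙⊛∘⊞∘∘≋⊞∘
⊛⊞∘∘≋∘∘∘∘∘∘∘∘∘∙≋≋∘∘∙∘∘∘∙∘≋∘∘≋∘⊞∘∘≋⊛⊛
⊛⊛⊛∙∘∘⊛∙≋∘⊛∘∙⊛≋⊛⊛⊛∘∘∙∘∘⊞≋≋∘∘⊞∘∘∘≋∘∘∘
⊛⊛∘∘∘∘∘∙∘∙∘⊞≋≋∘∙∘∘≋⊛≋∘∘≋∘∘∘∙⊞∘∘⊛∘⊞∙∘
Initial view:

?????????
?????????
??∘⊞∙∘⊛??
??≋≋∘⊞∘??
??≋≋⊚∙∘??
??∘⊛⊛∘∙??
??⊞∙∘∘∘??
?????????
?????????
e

?????????
?????????
?∘⊞∙∘⊛∘??
?≋≋∘⊞∘∘??
?≋≋⊛⊚∘≋??
?∘⊛⊛∘∙⊛??
?⊞∙∘∘∘∘??
?????????
?????????

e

?????????
?????????
∘⊞∙∘⊛∘⊛??
≋≋∘⊞∘∘∘??
≋≋⊛∙⊚≋≋??
∘⊛⊛∘∙⊛∘??
⊞∙∘∘∘∘∘??
?????????
?????????

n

⊞⊞⊞⊞⊞⊞⊞⊞⊞
?????????
??∙≋∘∘⊞??
∘⊞∙∘⊛∘⊛??
≋≋∘⊞⊚∘∘??
≋≋⊛∙∘≋≋??
∘⊛⊛∘∙⊛∘??
⊞∙∘∘∘∘∘??
?????????

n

⊞⊞⊞⊞⊞⊞⊞⊞⊞
⊞⊞⊞⊞⊞⊞⊞⊞⊞
??∙⊞∙∘∘??
??∙≋∘∘⊞??
∘⊞∙∘⊚∘⊛??
≋≋∘⊞∘∘∘??
≋≋⊛∙∘≋≋??
∘⊛⊛∘∙⊛∘??
⊞∙∘∘∘∘∘??

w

⊞⊞⊞⊞⊞⊞⊞⊞⊞
⊞⊞⊞⊞⊞⊞⊞⊞⊞
??⊛∙⊞∙∘∘?
??∙∙≋∘∘⊞?
?∘⊞∙⊚⊛∘⊛?
?≋≋∘⊞∘∘∘?
?≋≋⊛∙∘≋≋?
?∘⊛⊛∘∙⊛∘?
?⊞∙∘∘∘∘∘?

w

⊞⊞⊞⊞⊞⊞⊞⊞⊞
⊞⊞⊞⊞⊞⊞⊞⊞⊞
??⊞⊛∙⊞∙∘∘
??⊞∙∙≋∘∘⊞
??∘⊞⊚∘⊛∘⊛
??≋≋∘⊞∘∘∘
??≋≋⊛∙∘≋≋
??∘⊛⊛∘∙⊛∘
??⊞∙∘∘∘∘∘

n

⊞⊞⊞⊞⊞⊞⊞⊞⊞
⊞⊞⊞⊞⊞⊞⊞⊞⊞
⊞⊞⊞⊞⊞⊞⊞⊞⊞
??⊞⊛∙⊞∙∘∘
??⊞∙⊚≋∘∘⊞
??∘⊞∙∘⊛∘⊛
??≋≋∘⊞∘∘∘
??≋≋⊛∙∘≋≋
??∘⊛⊛∘∙⊛∘

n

⊞⊞⊞⊞⊞⊞⊞⊞⊞
⊞⊞⊞⊞⊞⊞⊞⊞⊞
⊞⊞⊞⊞⊞⊞⊞⊞⊞
⊞⊞⊞⊞⊞⊞⊞⊞⊞
??⊞⊛⊚⊞∙∘∘
??⊞∙∙≋∘∘⊞
??∘⊞∙∘⊛∘⊛
??≋≋∘⊞∘∘∘
??≋≋⊛∙∘≋≋

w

⊞⊞⊞⊞⊞⊞⊞⊞⊞
⊞⊞⊞⊞⊞⊞⊞⊞⊞
⊞⊞⊞⊞⊞⊞⊞⊞⊞
⊞⊞⊞⊞⊞⊞⊞⊞⊞
⊞?⊛⊞⊚∙⊞∙∘
⊞?∘⊞∙∙≋∘∘
⊞?∘∘⊞∙∘⊛∘
⊞??≋≋∘⊞∘∘
⊞??≋≋⊛∙∘≋

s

⊞⊞⊞⊞⊞⊞⊞⊞⊞
⊞⊞⊞⊞⊞⊞⊞⊞⊞
⊞⊞⊞⊞⊞⊞⊞⊞⊞
⊞?⊛⊞⊛∙⊞∙∘
⊞?∘⊞⊚∙≋∘∘
⊞?∘∘⊞∙∘⊛∘
⊞?≋≋≋∘⊞∘∘
⊞??≋≋⊛∙∘≋
⊞??∘⊛⊛∘∙⊛

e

⊞⊞⊞⊞⊞⊞⊞⊞⊞
⊞⊞⊞⊞⊞⊞⊞⊞⊞
⊞⊞⊞⊞⊞⊞⊞⊞⊞
?⊛⊞⊛∙⊞∙∘∘
?∘⊞∙⊚≋∘∘⊞
?∘∘⊞∙∘⊛∘⊛
?≋≋≋∘⊞∘∘∘
??≋≋⊛∙∘≋≋
??∘⊛⊛∘∙⊛∘

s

⊞⊞⊞⊞⊞⊞⊞⊞⊞
⊞⊞⊞⊞⊞⊞⊞⊞⊞
?⊛⊞⊛∙⊞∙∘∘
?∘⊞∙∙≋∘∘⊞
?∘∘⊞⊚∘⊛∘⊛
?≋≋≋∘⊞∘∘∘
??≋≋⊛∙∘≋≋
??∘⊛⊛∘∙⊛∘
??⊞∙∘∘∘∘∘

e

⊞⊞⊞⊞⊞⊞⊞⊞⊞
⊞⊞⊞⊞⊞⊞⊞⊞⊞
⊛⊞⊛∙⊞∙∘∘?
∘⊞∙∙≋∘∘⊞?
∘∘⊞∙⊚⊛∘⊛?
≋≋≋∘⊞∘∘∘?
?≋≋⊛∙∘≋≋?
?∘⊛⊛∘∙⊛∘?
?⊞∙∘∘∘∘∘?

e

⊞⊞⊞⊞⊞⊞⊞⊞⊞
⊞⊞⊞⊞⊞⊞⊞⊞⊞
⊞⊛∙⊞∙∘∘??
⊞∙∙≋∘∘⊞??
∘⊞∙∘⊚∘⊛??
≋≋∘⊞∘∘∘??
≋≋⊛∙∘≋≋??
∘⊛⊛∘∙⊛∘??
⊞∙∘∘∘∘∘??

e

⊞⊞⊞⊞⊞⊞⊞⊞⊞
⊞⊞⊞⊞⊞⊞⊞⊞⊞
⊛∙⊞∙∘∘≋??
∙∙≋∘∘⊞∘??
⊞∙∘⊛⊚⊛∘??
≋∘⊞∘∘∘∘??
≋⊛∙∘≋≋∘??
⊛⊛∘∙⊛∘???
∙∘∘∘∘∘???

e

⊞⊞⊞⊞⊞⊞⊞⊞⊞
⊞⊞⊞⊞⊞⊞⊞⊞⊞
∙⊞∙∘∘≋∘??
∙≋∘∘⊞∘∘??
∙∘⊛∘⊚∘≋??
∘⊞∘∘∘∘∘??
⊛∙∘≋≋∘∘??
⊛∘∙⊛∘????
∘∘∘∘∘????

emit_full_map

⊛⊞⊛∙⊞∙∘∘≋∘
∘⊞∙∙≋∘∘⊞∘∘
∘∘⊞∙∘⊛∘⊚∘≋
≋≋≋∘⊞∘∘∘∘∘
?≋≋⊛∙∘≋≋∘∘
?∘⊛⊛∘∙⊛∘??
?⊞∙∘∘∘∘∘??

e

⊞⊞⊞⊞⊞⊞⊞⊞⊞
⊞⊞⊞⊞⊞⊞⊞⊞⊞
⊞∙∘∘≋∘∘??
≋∘∘⊞∘∘⊞??
∘⊛∘⊛⊚≋⊞??
⊞∘∘∘∘∘⊛??
∙∘≋≋∘∘⊞??
∘∙⊛∘?????
∘∘∘∘?????

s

⊞⊞⊞⊞⊞⊞⊞⊞⊞
⊞∙∘∘≋∘∘??
≋∘∘⊞∘∘⊞??
∘⊛∘⊛∘≋⊞??
⊞∘∘∘⊚∘⊛??
∙∘≋≋∘∘⊞??
∘∙⊛∘≋⊞∘??
∘∘∘∘?????
?????????

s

⊞∙∘∘≋∘∘??
≋∘∘⊞∘∘⊞??
∘⊛∘⊛∘≋⊞??
⊞∘∘∘∘∘⊛??
∙∘≋≋⊚∘⊞??
∘∙⊛∘≋⊞∘??
∘∘∘∘∘⊛∘??
?????????
?????????

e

∙∘∘≋∘∘???
∘∘⊞∘∘⊞???
⊛∘⊛∘≋⊞≋??
∘∘∘∘∘⊛≋??
∘≋≋∘⊚⊞∙??
∙⊛∘≋⊞∘∙??
∘∘∘∘⊛∘⊛??
?????????
?????????

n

⊞⊞⊞⊞⊞⊞⊞⊞⊞
∙∘∘≋∘∘???
∘∘⊞∘∘⊞∘??
⊛∘⊛∘≋⊞≋??
∘∘∘∘⊚⊛≋??
∘≋≋∘∘⊞∙??
∙⊛∘≋⊞∘∙??
∘∘∘∘⊛∘⊛??
?????????

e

⊞⊞⊞⊞⊞⊞⊞⊞⊞
∘∘≋∘∘????
∘⊞∘∘⊞∘⊞??
∘⊛∘≋⊞≋∘??
∘∘∘∘⊚≋⊛??
≋≋∘∘⊞∙∘??
⊛∘≋⊞∘∙∘??
∘∘∘⊛∘⊛???
?????????

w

⊞⊞⊞⊞⊞⊞⊞⊞⊞
∙∘∘≋∘∘???
∘∘⊞∘∘⊞∘⊞?
⊛∘⊛∘≋⊞≋∘?
∘∘∘∘⊚⊛≋⊛?
∘≋≋∘∘⊞∙∘?
∙⊛∘≋⊞∘∙∘?
∘∘∘∘⊛∘⊛??
?????????

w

⊞⊞⊞⊞⊞⊞⊞⊞⊞
⊞∙∘∘≋∘∘??
≋∘∘⊞∘∘⊞∘⊞
∘⊛∘⊛∘≋⊞≋∘
⊞∘∘∘⊚∘⊛≋⊛
∙∘≋≋∘∘⊞∙∘
∘∙⊛∘≋⊞∘∙∘
∘∘∘∘∘⊛∘⊛?
?????????

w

⊞⊞⊞⊞⊞⊞⊞⊞⊞
∙⊞∙∘∘≋∘∘?
∙≋∘∘⊞∘∘⊞∘
∙∘⊛∘⊛∘≋⊞≋
∘⊞∘∘⊚∘∘⊛≋
⊛∙∘≋≋∘∘⊞∙
⊛∘∙⊛∘≋⊞∘∙
∘∘∘∘∘∘⊛∘⊛
?????????

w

⊞⊞⊞⊞⊞⊞⊞⊞⊞
⊛∙⊞∙∘∘≋∘∘
∙∙≋∘∘⊞∘∘⊞
⊞∙∘⊛∘⊛∘≋⊞
≋∘⊞∘⊚∘∘∘⊛
≋⊛∙∘≋≋∘∘⊞
⊛⊛∘∙⊛∘≋⊞∘
∙∘∘∘∘∘∘⊛∘
?????????

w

⊞⊞⊞⊞⊞⊞⊞⊞⊞
⊞⊛∙⊞∙∘∘≋∘
⊞∙∙≋∘∘⊞∘∘
∘⊞∙∘⊛∘⊛∘≋
≋≋∘⊞⊚∘∘∘∘
≋≋⊛∙∘≋≋∘∘
∘⊛⊛∘∙⊛∘≋⊞
⊞∙∘∘∘∘∘∘⊛
?????????

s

⊞⊛∙⊞∙∘∘≋∘
⊞∙∙≋∘∘⊞∘∘
∘⊞∙∘⊛∘⊛∘≋
≋≋∘⊞∘∘∘∘∘
≋≋⊛∙⊚≋≋∘∘
∘⊛⊛∘∙⊛∘≋⊞
⊞∙∘∘∘∘∘∘⊛
?????????
?????????

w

⊛⊞⊛∙⊞∙∘∘≋
∘⊞∙∙≋∘∘⊞∘
∘∘⊞∙∘⊛∘⊛∘
≋≋≋∘⊞∘∘∘∘
?≋≋⊛⊚∘≋≋∘
?∘⊛⊛∘∙⊛∘≋
?⊞∙∘∘∘∘∘∘
?????????
?????????

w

?⊛⊞⊛∙⊞∙∘∘
?∘⊞∙∙≋∘∘⊞
?∘∘⊞∙∘⊛∘⊛
?≋≋≋∘⊞∘∘∘
??≋≋⊚∙∘≋≋
??∘⊛⊛∘∙⊛∘
??⊞∙∘∘∘∘∘
?????????
?????????

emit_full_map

⊛⊞⊛∙⊞∙∘∘≋∘∘??
∘⊞∙∙≋∘∘⊞∘∘⊞∘⊞
∘∘⊞∙∘⊛∘⊛∘≋⊞≋∘
≋≋≋∘⊞∘∘∘∘∘⊛≋⊛
?≋≋⊚∙∘≋≋∘∘⊞∙∘
?∘⊛⊛∘∙⊛∘≋⊞∘∙∘
?⊞∙∘∘∘∘∘∘⊛∘⊛?

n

⊞⊞⊞⊞⊞⊞⊞⊞⊞
?⊛⊞⊛∙⊞∙∘∘
?∘⊞∙∙≋∘∘⊞
?∘∘⊞∙∘⊛∘⊛
?≋≋≋⊚⊞∘∘∘
??≋≋⊛∙∘≋≋
??∘⊛⊛∘∙⊛∘
??⊞∙∘∘∘∘∘
?????????

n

⊞⊞⊞⊞⊞⊞⊞⊞⊞
⊞⊞⊞⊞⊞⊞⊞⊞⊞
?⊛⊞⊛∙⊞∙∘∘
?∘⊞∙∙≋∘∘⊞
?∘∘⊞⊚∘⊛∘⊛
?≋≋≋∘⊞∘∘∘
??≋≋⊛∙∘≋≋
??∘⊛⊛∘∙⊛∘
??⊞∙∘∘∘∘∘

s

⊞⊞⊞⊞⊞⊞⊞⊞⊞
?⊛⊞⊛∙⊞∙∘∘
?∘⊞∙∙≋∘∘⊞
?∘∘⊞∙∘⊛∘⊛
?≋≋≋⊚⊞∘∘∘
??≋≋⊛∙∘≋≋
??∘⊛⊛∘∙⊛∘
??⊞∙∘∘∘∘∘
?????????
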